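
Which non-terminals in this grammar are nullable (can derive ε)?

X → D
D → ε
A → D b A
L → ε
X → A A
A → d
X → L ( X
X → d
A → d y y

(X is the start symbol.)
A non-terminal is nullable if it can derive ε (the empty string): either it has an ε-production, or it has a production whose right-hand side consists entirely of nullable non-terminals.

ε-productions: D → ε, L → ε
So D, L are immediately nullable.
X → D: every symbol on the right is nullable, so X is nullable too.
No further non-terminal can be added: every production for the remaining non-terminals contains a terminal or a non-nullable non-terminal.
Nullable = { 'D', 'L', 'X' }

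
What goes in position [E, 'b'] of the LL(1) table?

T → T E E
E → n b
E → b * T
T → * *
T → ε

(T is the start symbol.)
E → b * T

To find M[E, 'b'], we find productions for E where 'b' is in the predict set (PREDICT(N → α) = (FIRST(α) \ {ε}) ∪ (FOLLOW(N) if α ⇒* ε)).

E → n b: PREDICT = { 'n' }
E → b * T: PREDICT = { 'b' }
  'b' is in predict set, so this production goes in M[E, 'b']

M[E, 'b'] = E → b * T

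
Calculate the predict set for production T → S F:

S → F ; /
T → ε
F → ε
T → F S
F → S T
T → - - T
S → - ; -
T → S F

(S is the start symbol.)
PREDICT(T → S F) = (FIRST(RHS) \ {ε}) ∪ (FOLLOW(T) if ε ∈ FIRST(RHS), i.e. RHS ⇒* ε)
FIRST(S) = { '-', ';' }
FIRST(S F) = { '-', ';' }
ε ∉ FIRST(S F), so FOLLOW(T) is not added.
PREDICT(T → S F) = { '-', ';' }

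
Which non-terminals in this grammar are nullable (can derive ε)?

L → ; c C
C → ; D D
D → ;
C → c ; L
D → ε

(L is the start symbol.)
{ 'D' }

A non-terminal is nullable if it can derive ε (the empty string): either it has an ε-production, or it has a production whose right-hand side consists entirely of nullable non-terminals.

ε-productions: D → ε
So D is immediately nullable.
No further non-terminal can be added: every production for the remaining non-terminals contains a terminal or a non-nullable non-terminal.
Nullable = { 'D' }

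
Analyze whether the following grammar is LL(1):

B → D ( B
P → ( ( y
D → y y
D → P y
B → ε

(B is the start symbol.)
A grammar is LL(1) if for each non-terminal N with multiple productions, the predict sets of those productions are pairwise disjoint, where PREDICT(N → α) = (FIRST(α) \ {ε}) ∪ (FOLLOW(N) if α ⇒* ε).

Relevant sets:
  FIRST(D) = { '(', 'y' }
  FIRST(P) = { '(' }
  FOLLOW(B) = { $ }

For B:
  PREDICT(B → D '(' B) = { '(', 'y' }
  PREDICT(B → ε) = { $ }
For D:
  PREDICT(D → y y) = { 'y' }
  PREDICT(D → P y) = { '(' }
P has a single production, so nothing to check there.

All predict sets are disjoint. The grammar IS LL(1).

Answer: Yes, the grammar is LL(1).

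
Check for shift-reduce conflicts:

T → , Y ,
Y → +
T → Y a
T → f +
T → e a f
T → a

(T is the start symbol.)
No shift-reduce conflicts

A shift-reduce conflict occurs when an LR(0) state has both:
  - a complete (reduce) item [A → α .] (dot at the end), and
  - a shift item [B → β . c γ] (dot before a terminal).

Augment with T' → T and build the canonical LR(0) collection (I0 = CLOSURE({[T' → . T]}), then GOTO on every symbol after a dot until no new states appear). It has 14 states:
  I0: { [T → . , Y ,], [T → . Y a], [T → . a], [T → . e a f], [T → . f +], [T' → . T], [Y → . +] }  — shift
  I1: { [Y → + .] }  — reduce
  I2: { [T → , . Y ,], [Y → . +] }  — shift
  I3: { [T' → T .] }  — accept
  I4: { [T → Y . a] }  — shift
  I5: { [T → a .] }  — reduce
  I6: { [T → e . a f] }  — shift
  I7: { [T → f . +] }  — shift
  I8: { [T → f + .] }  — reduce
  I9: { [T → e a . f] }  — shift
  I10: { [T → e a f .] }  — reduce
  I11: { [T → Y a .] }  — reduce
  I12: { [T → , Y . ,] }  — shift
  I13: { [T → , Y , .] }  — reduce

No state contains both a complete item and a shift item.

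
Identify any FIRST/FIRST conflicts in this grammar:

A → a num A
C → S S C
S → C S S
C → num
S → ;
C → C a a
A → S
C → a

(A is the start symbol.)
A FIRST/FIRST conflict occurs when two productions N → α and N → β for the same non-terminal have FIRST(α) ∩ FIRST(β) ≠ ∅ (with ε ∈ FIRST of a nullable right-hand side, so two nullable alternatives also conflict).

FIRST sets of the non-terminals at (or reachable through a nullable prefix from) the front of some alternative:
  FIRST(S) = { ';', 'a', 'num' }
  FIRST(C) = { ';', 'a', 'num' }

Productions for A:
  A → a num A: FIRST = { 'a' }
  A → S: FIRST = { ';', 'a', 'num' }
Productions for C:
  C → S S C: FIRST = { ';', 'a', 'num' }
  C → num: FIRST = { 'num' }
  C → C a a: FIRST = { ';', 'a', 'num' }
  C → a: FIRST = { 'a' }
Productions for S:
  S → C S S: FIRST = { ';', 'a', 'num' }
  S → ;: FIRST = { ';' }

Conflict for A: A → a num A and A → S
  Overlap: { 'a' }
Conflict for C: C → S S C and C → num
  Overlap: { 'num' }
Conflict for C: C → S S C and C → C a a
  Overlap: { ';', 'a', 'num' }
Conflict for C: C → S S C and C → a
  Overlap: { 'a' }
Conflict for C: C → num and C → C a a
  Overlap: { 'num' }
Conflict for C: C → C a a and C → a
  Overlap: { 'a' }
Conflict for S: S → C S S and S → ;
  Overlap: { ';' }

Answer: Yes. A → a num A / A → S on { 'a' }; C → S S C / C → num on { 'num' }; C → S S C / C → C a a on { ';', 'a', 'num' }; C → S S C / C → a on { 'a' }; C → num / C → C a a on { 'num' }; C → C a a / C → a on { 'a' }; S → C S S / S → ';' on { ';' }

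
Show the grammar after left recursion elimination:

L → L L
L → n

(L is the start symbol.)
L is directly left-recursive. The standard transformation for
  A → A α₁ | ... | A α_m | β₁ | ... | β_n
is
  A  → β₁ A' | ... | β_n A'
  A' → α₁ A' | ... | α_m A' | ε

L → n becomes L → n L'
L → L L becomes L' → L L'
Add L' → ε

Resulting grammar:
L → n L'
L' → L L'
L' → ε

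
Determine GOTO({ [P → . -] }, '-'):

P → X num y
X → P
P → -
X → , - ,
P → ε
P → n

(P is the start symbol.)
GOTO(I, '-') = CLOSURE({ [A → αX.β] : [A → α.Xβ] ∈ I, X = '-' })

Items with dot before '-', with the dot advanced:
  [P → . -] → [P → - .]
Closure adds nothing (no advanced item has the dot before a non-terminal).

GOTO = { [P → - .] }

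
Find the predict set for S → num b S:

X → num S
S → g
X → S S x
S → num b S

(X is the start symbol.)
{ 'num' }

PREDICT(S → num b S) = (FIRST(RHS) \ {ε}) ∪ (FOLLOW(S) if ε ∈ FIRST(RHS), i.e. RHS ⇒* ε)
FIRST(num b S) = { 'num' }
ε ∉ FIRST(num b S), so FOLLOW(S) is not added.
PREDICT(S → num b S) = { 'num' }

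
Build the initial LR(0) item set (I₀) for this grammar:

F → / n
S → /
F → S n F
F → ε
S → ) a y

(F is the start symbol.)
{ [F → . / n], [F → . S n F], [F → .], [F' → . F], [S → . ) a y], [S → . /] }

First, augment the grammar with F' → F
I₀ = CLOSURE({ [F' → . F] }):
  [F' → . F] has the dot before F: add [F → . / n], [F → . S n F], [F → .]
  [F → . S n F] has the dot before S: add [S → . /], [S → . ) a y]
No further items can be added.

I₀ = { [F → . / n], [F → . S n F], [F → .], [F' → . F], [S → . ) a y], [S → . /] }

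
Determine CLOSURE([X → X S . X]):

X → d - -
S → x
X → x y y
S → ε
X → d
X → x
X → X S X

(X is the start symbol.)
To compute CLOSURE, for each item [A → α.Bβ] where B is a non-terminal, add [B → .γ] for all productions B → γ; repeat for the newly added items until nothing changes.

Start with: [X → X S . X]
  [X → X S . X] has the dot before X: add [X → . d - -], [X → . x y y], [X → . d], [X → . x], [X → . X S X]
No further items can be added.

CLOSURE = { [X → . X S X], [X → . d - -], [X → . d], [X → . x y y], [X → . x], [X → X S . X] }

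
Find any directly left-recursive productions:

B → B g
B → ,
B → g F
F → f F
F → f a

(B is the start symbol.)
Yes, B is left-recursive

B → B g: LEFT RECURSIVE (starts with B)
B → ,: starts with ','
B → g F: starts with g
F → f F: starts with f
F → f a: starts with f

The grammar has direct left recursion on: B.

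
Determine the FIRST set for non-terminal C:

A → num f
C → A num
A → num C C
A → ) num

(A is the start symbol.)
{ ')', 'num' }

To compute FIRST(C), examine every production with C on the left-hand side, reading each right-hand side left to right until a non-nullable symbol is reached.

FIRST sets of the other non-terminals involved (by the same procedure, iterated to a fixed point):
  FIRST(A) = { ')', 'num' }

From C → A num:
  - A is a non-terminal: add FIRST(A) \ {ε} = { ')', 'num' }
    A is not nullable, so stop

Collecting: FIRST(C) = { ')', 'num' }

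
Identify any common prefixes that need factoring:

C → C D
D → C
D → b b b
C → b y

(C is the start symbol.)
Left-factoring is needed when two productions for the same non-terminal
share a common prefix on the right-hand side.

Productions for C:
  C → C D
  C → b y
Productions for D:
  D → C
  D → b b b

No common prefixes found.

Answer: No, left-factoring is not needed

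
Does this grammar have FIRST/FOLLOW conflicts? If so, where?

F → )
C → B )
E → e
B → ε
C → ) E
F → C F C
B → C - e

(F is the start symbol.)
Nullable non-terminals: B.
FIRST sets used below: FIRST(C) = { ')' }

B: nullable alternative(s) B → ε; FOLLOW(B) = { ')' }
  B → ε: FIRST \ {ε} = { } — this is the only nullable alternative, skip
  B → C - e: FIRST \ {ε} = { ')' } — overlaps FOLLOW(B) on { ')' }: CONFLICT

C, E, F have no nullable alternative, so no FIRST/FOLLOW check is needed there.

So the grammar has 1 FIRST/FOLLOW conflict (marked CONFLICT above).

Answer: Yes. B → C '-' e with FOLLOW(B) on { ')' }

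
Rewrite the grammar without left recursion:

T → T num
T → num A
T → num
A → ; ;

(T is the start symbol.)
T → num A T'
T → num T'
T' → num T'
T' → ε
A → ; ;

T is directly left-recursive. The standard transformation for
  A → A α₁ | ... | A α_m | β₁ | ... | β_n
is
  A  → β₁ A' | ... | β_n A'
  A' → α₁ A' | ... | α_m A' | ε

T → num A becomes T → num A T'
T → num becomes T → num T'
T → T num becomes T' → num T'
Add T' → ε

Productions for other non-terminals are unchanged:
  A → ; ;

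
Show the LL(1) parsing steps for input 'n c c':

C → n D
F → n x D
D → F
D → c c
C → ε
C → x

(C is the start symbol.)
LL(1) parsing maintains a stack (initially the start symbol over $) and the input. At each step: if the stack top is a terminal, match it against the current input token; if it is a non-terminal N, replace it with the RHS of M[N, lookahead] (the unique production whose predict set contains the lookahead).

Stack is shown with the top on the left.

Stack  Input    Action
----------------------
C $    n c c $  output C → n D
n D $  n c c $  match 'n'
D $    c c $    output D → c c
c c $  c c $    match 'c'
c $    c $      match 'c'
$      $        accept

The string is accepted.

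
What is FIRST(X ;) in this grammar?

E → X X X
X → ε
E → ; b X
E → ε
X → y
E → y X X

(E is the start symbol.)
{ ';', 'y' }

FIRST sets of the non-terminals involved (from the grammar, by fixed-point iteration):
  FIRST(X) = { 'y', ε }

To compute FIRST(X ;), process the symbols left to right:
Symbol X is a non-terminal. Add FIRST(X) \ {ε} = { 'y' }
X is nullable (ε ∈ FIRST(X)), continue to the next symbol.
Symbol ; is a terminal. Add ';' and stop.
FIRST(X ;) = { ';', 'y' }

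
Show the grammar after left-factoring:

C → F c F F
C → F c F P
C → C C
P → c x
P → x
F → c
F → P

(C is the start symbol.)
Left-factoring transforms A → αβ₁ | αβ₂ into A → αA' and A' → β₁ | β₂
(α is the longest common prefix among the alternatives). Repeat until
no nonterminal has two alternatives with a common prefix.

Round 1: C has alternatives sharing prefix 'F c F'. Introduce C': C → F c F C'
  Add: C' → F
  Add: C' → P

No remaining common prefixes — done.

Resulting grammar:
C → F c F C'
C' → F
C' → P
C → C C
P → c x
P → x
F → c
F → P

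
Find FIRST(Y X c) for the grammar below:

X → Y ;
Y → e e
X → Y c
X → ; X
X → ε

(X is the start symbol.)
{ 'e' }

FIRST sets of the non-terminals involved (from the grammar, by fixed-point iteration):
  FIRST(Y) = { 'e' }

To compute FIRST(Y X c), process the symbols left to right:
Symbol Y is a non-terminal. Add FIRST(Y) \ {ε} = { 'e' }
Y is not nullable (ε ∉ FIRST(Y)), so stop here.
FIRST(Y X c) = { 'e' }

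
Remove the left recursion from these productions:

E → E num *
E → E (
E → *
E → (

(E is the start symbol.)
E → * E'
E → ( E'
E' → num * E'
E' → ( E'
E' → ε

E is directly left-recursive. The standard transformation for
  A → A α₁ | ... | A α_m | β₁ | ... | β_n
is
  A  → β₁ A' | ... | β_n A'
  A' → α₁ A' | ... | α_m A' | ε

E → * becomes E → * E'
E → ( becomes E → ( E'
E → E num * becomes E' → num * E'
E → E ( becomes E' → ( E'
Add E' → ε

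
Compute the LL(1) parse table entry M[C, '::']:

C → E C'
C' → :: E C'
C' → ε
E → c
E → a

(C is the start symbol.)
To find M[C, '::'], we find productions for C where '::' is in the predict set (PREDICT(N → α) = (FIRST(α) \ {ε}) ∪ (FOLLOW(N) if α ⇒* ε)).

Relevant sets:
  FIRST(E) = { 'a', 'c' }

C → E C': PREDICT = { 'a', 'c' }

M[C, '::'] is empty (no production applies)

Answer: Empty (error entry)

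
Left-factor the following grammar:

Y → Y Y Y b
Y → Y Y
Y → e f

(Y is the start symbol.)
Y → Y Y Y'
Y' → Y b
Y' → ε
Y → e f

Left-factoring transforms A → αβ₁ | αβ₂ into A → αA' and A' → β₁ | β₂
(α is the longest common prefix among the alternatives). Repeat until
no nonterminal has two alternatives with a common prefix.

Round 1: Y has alternatives sharing prefix 'Y Y'. Introduce Y': Y → Y Y Y'
  Add: Y' → Y b
  Add: Y' → ε

No remaining common prefixes — done.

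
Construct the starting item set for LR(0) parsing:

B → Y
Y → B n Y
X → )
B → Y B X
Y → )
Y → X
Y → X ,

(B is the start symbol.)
First, augment the grammar with B' → B
I₀ = CLOSURE({ [B' → . B] }):
  [B' → . B] has the dot before B: add [B → . Y], [B → . Y B X]
  [B → . Y] has the dot before Y: add [Y → . B n Y], [Y → . )], [Y → . X], [Y → . X ,]
  [Y → . X] has the dot before X: add [X → . )]
No further items can be added.

I₀ = { [B → . Y B X], [B → . Y], [B' → . B], [X → . )], [Y → . )], [Y → . B n Y], [Y → . X ,], [Y → . X] }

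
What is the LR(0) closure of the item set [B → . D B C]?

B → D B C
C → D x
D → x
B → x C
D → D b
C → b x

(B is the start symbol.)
Start with: [B → . D B C]
  [B → . D B C] has the dot before D: add [D → . x], [D → . D b]
No further items can be added.

CLOSURE = { [B → . D B C], [D → . D b], [D → . x] }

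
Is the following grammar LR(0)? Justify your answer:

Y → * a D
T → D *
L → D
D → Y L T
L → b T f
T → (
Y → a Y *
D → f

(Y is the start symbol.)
Yes, the grammar is LR(0)

A grammar is LR(0) if no state in the canonical LR(0) collection has:
  - both a shift item (dot before a terminal) and a complete item (shift-reduce conflict), or
  - two or more complete items (reduce-reduce conflict; the accept item [Y' → Y .] counts as a complete item here).

Augment with Y' → Y and build the canonical LR(0) collection (I0 = CLOSURE({[Y' → . Y]}), then GOTO on every symbol after a dot until no new states appear). It has 19 states:
  I0: { [Y → . * a D], [Y → . a Y *], [Y' → . Y] }  — shift
  I1: { [Y → * . a D] }  — shift
  I2: { [Y' → Y .] }  — accept
  I3: { [Y → . * a D], [Y → . a Y *], [Y → a . Y *] }  — shift
  I4: { [Y → a Y . *] }  — shift
  I5: { [Y → a Y * .] }  — reduce
  I6: { [D → . Y L T], [D → . f], [Y → * a . D], [Y → . * a D], [Y → . a Y *] }  — shift
  I7: { [Y → * a D .] }  — reduce
  I8: { [D → . Y L T], [D → . f], [D → Y . L T], [L → . D], [L → . b T f], [Y → . * a D], [Y → . a Y *] }  — shift
  I9: { [D → f .] }  — reduce
  I10: { [L → D .] }  — reduce
  I11: { [D → . Y L T], [D → . f], [D → Y L . T], [T → . (], [T → . D *], [Y → . * a D], [Y → . a Y *] }  — shift
  I12: { [D → . Y L T], [D → . f], [L → b . T f], [T → . (], [T → . D *], [Y → . * a D], [Y → . a Y *] }  — shift
  I13: { [T → ( .] }  — reduce
  I14: { [T → D . *] }  — shift
  I15: { [L → b T . f] }  — shift
  I16: { [L → b T f .] }  — reduce
  I17: { [T → D * .] }  — reduce
  I18: { [D → Y L T .] }  — reduce

Every state is either a pure shift/goto state or contains exactly one complete item and nothing to shift — no conflicts. The grammar is LR(0).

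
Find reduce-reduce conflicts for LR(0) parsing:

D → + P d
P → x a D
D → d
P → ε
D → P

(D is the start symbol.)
No reduce-reduce conflicts

A reduce-reduce conflict occurs when an LR(0) state has two complete items [A → α .] and [B → β .] — both call for a reduction, and with no lookahead the parser cannot choose between them.

Augment with D' → D and build the canonical LR(0) collection (I0 = CLOSURE({[D' → . D]}), then GOTO on every symbol after a dot until no new states appear). It has 10 states:
  I0: { [D → . + P d], [D → . P], [D → . d], [D' → . D], [P → . x a D], [P → .] }  — shift, reduce
  I1: { [D → + . P d], [P → . x a D], [P → .] }  — shift, reduce
  I2: { [D' → D .] }  — accept
  I3: { [D → P .] }  — reduce
  I4: { [D → d .] }  — reduce
  I5: { [P → x . a D] }  — shift
  I6: { [D → . + P d], [D → . P], [D → . d], [P → . x a D], [P → .], [P → x a . D] }  — shift, reduce
  I7: { [P → x a D .] }  — reduce
  I8: { [D → + P . d] }  — shift
  I9: { [D → + P d .] }  — reduce

No state contains more than one complete item.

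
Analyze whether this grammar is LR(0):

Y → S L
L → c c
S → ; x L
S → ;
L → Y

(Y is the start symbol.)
A grammar is LR(0) if no state in the canonical LR(0) collection has:
  - both a shift item (dot before a terminal) and a complete item (shift-reduce conflict), or
  - two or more complete items (reduce-reduce conflict; the accept item [Y' → Y .] counts as a complete item here).

Augment with Y' → Y and build the canonical LR(0) collection (I0 = CLOSURE({[Y' → . Y]}), then GOTO on every symbol after a dot until no new states appear). It has 10 states:
  I0: { [S → . ; x L], [S → . ;], [Y → . S L], [Y' → . Y] }  — shift
  I1: { [S → ; . x L], [S → ; .] }  — shift, reduce
  I2: { [L → . Y], [L → . c c], [S → . ; x L], [S → . ;], [Y → . S L], [Y → S . L] }  — shift
  I3: { [Y' → Y .] }  — accept
  I4: { [Y → S L .] }  — reduce
  I5: { [L → Y .] }  — reduce
  I6: { [L → c . c] }  — shift
  I7: { [L → c c .] }  — reduce
  I8: { [L → . Y], [L → . c c], [S → . ; x L], [S → . ;], [S → ; x . L], [Y → . S L] }  — shift
  I9: { [S → ; x L .] }  — reduce

Conflict in state I1:
  Shift-reduce conflict between [S → ; .] and [S → ; . x L]
So the grammar is NOT LR(0).

Answer: No. Shift-reduce conflict between [S → ; .] and [S → ; . x L]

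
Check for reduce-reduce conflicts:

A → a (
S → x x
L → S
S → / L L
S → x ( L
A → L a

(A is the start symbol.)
A reduce-reduce conflict occurs when an LR(0) state has two complete items [A → α .] and [B → β .] — both call for a reduction, and with no lookahead the parser cannot choose between them.

Augment with A' → A and build the canonical LR(0) collection (I0 = CLOSURE({[A' → . A]}), then GOTO on every symbol after a dot until no new states appear). It has 14 states:
  I0: { [A → . L a], [A → . a (], [A' → . A], [L → . S], [S → . / L L], [S → . x ( L], [S → . x x] }  — shift
  I1: { [L → . S], [S → . / L L], [S → . x ( L], [S → . x x], [S → / . L L] }  — shift
  I2: { [A' → A .] }  — accept
  I3: { [A → L . a] }  — shift
  I4: { [L → S .] }  — reduce
  I5: { [A → a . (] }  — shift
  I6: { [S → x . ( L], [S → x . x] }  — shift
  I7: { [L → . S], [S → . / L L], [S → . x ( L], [S → . x x], [S → x ( . L] }  — shift
  I8: { [S → x x .] }  — reduce
  I9: { [S → x ( L .] }  — reduce
  I10: { [A → a ( .] }  — reduce
  I11: { [A → L a .] }  — reduce
  I12: { [L → . S], [S → . / L L], [S → . x ( L], [S → . x x], [S → / L . L] }  — shift
  I13: { [S → / L L .] }  — reduce

No state contains more than one complete item.

Answer: No reduce-reduce conflicts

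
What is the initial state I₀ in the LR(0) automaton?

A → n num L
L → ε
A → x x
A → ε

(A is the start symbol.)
First, augment the grammar with A' → A
I₀ = CLOSURE({ [A' → . A] }):
  [A' → . A] has the dot before A: add [A → . n num L], [A → . x x], [A → .]
No further items can be added.

I₀ = { [A → . n num L], [A → . x x], [A → .], [A' → . A] }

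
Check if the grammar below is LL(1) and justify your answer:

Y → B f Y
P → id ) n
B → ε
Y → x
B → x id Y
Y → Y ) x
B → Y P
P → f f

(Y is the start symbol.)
No. Predict set conflict for Y: { 'x' }

A grammar is LL(1) if for each non-terminal N with multiple productions, the predict sets of those productions are pairwise disjoint, where PREDICT(N → α) = (FIRST(α) \ {ε}) ∪ (FOLLOW(N) if α ⇒* ε).

Relevant sets:
  FIRST(B) = { 'f', 'x', ε }
  FIRST(Y) = { 'f', 'x' }
  FOLLOW(B) = { 'f' }

For Y:
  PREDICT(Y → B f Y) = { 'f', 'x' }
  PREDICT(Y → x) = { 'x' }
  PREDICT(Y → Y ')' x) = { 'f', 'x' }
For P:
  PREDICT(P → id ')' n) = { 'id' }
  PREDICT(P → f f) = { 'f' }
For B:
  PREDICT(B → ε) = { 'f' }
  PREDICT(B → x id Y) = { 'x' }
  PREDICT(B → Y P) = { 'f', 'x' }

Conflict found: Predict set conflict for Y: { 'x' }
The grammar is NOT LL(1).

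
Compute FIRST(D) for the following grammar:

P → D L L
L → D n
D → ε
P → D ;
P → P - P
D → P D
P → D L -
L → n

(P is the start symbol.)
To compute FIRST(D), examine every production with D on the left-hand side, reading each right-hand side left to right until a non-nullable symbol is reached.

FIRST sets of the other non-terminals involved (by the same procedure, iterated to a fixed point):
  FIRST(P) = { ';', 'n' }

From D → ε:
  - ε-production, so ε ∈ FIRST(D)
From D → P D:
  - P is a non-terminal: add FIRST(P) \ {ε} = { ';', 'n' }
    P is not nullable, so stop

Collecting: FIRST(D) = { ';', 'n', ε }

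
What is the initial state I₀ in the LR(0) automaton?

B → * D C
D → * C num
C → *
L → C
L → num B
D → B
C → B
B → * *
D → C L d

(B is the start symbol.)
{ [B → . * *], [B → . * D C], [B' → . B] }

First, augment the grammar with B' → B
I₀ = CLOSURE({ [B' → . B] }):
  [B' → . B] has the dot before B: add [B → . * D C], [B → . * *]
No further items can be added.

I₀ = { [B → . * *], [B → . * D C], [B' → . B] }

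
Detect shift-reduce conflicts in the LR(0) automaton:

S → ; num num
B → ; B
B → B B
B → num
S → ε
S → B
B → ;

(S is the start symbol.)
Augment with S' → S and build the canonical LR(0) collection (I0 = CLOSURE({[S' → . S]}), then GOTO on every symbol after a dot until no new states appear). It has 10 states:
  I0: { [B → . ; B], [B → . ;], [B → . B B], [B → . num], [S → . ; num num], [S → . B], [S → .], [S' → . S] }  — shift, reduce
  I1: { [B → . ; B], [B → . ;], [B → . B B], [B → . num], [B → ; . B], [B → ; .], [S → ; . num num] }  — shift, reduce
  I2: { [B → . ; B], [B → . ;], [B → . B B], [B → . num], [B → B . B], [S → B .] }  — shift, reduce
  I3: { [S' → S .] }  — accept
  I4: { [B → num .] }  — reduce
  I5: { [B → . ; B], [B → . ;], [B → . B B], [B → . num], [B → ; . B], [B → ; .] }  — shift, reduce
  I6: { [B → . ; B], [B → . ;], [B → . B B], [B → . num], [B → B . B], [B → B B .] }  — shift, reduce
  I7: { [B → . ; B], [B → . ;], [B → . B B], [B → . num], [B → ; B .], [B → B . B] }  — shift, reduce
  I8: { [B → num .], [S → ; num . num] }  — shift, reduce
  I9: { [S → ; num num .] }  — reduce

I0 contains reduce item [S → .] and shift items [B → . ;], [B → . ; B], [B → . num], [S → . ; num num] — shift-reduce conflict.
I1 contains reduce item [B → ; .] and shift items [B → . ;], [B → . ; B], [B → . num], [S → ; . num num] — shift-reduce conflict.
I2 contains reduce item [S → B .] and shift items [B → . ;], [B → . ; B], [B → . num] — shift-reduce conflict.
I5 contains reduce item [B → ; .] and shift items [B → . ;], [B → . ; B], [B → . num] — shift-reduce conflict.
I6 contains reduce item [B → B B .] and shift items [B → . ;], [B → . ; B], [B → . num] — shift-reduce conflict.
I7 contains reduce item [B → ; B .] and shift items [B → . ;], [B → . ; B], [B → . num] — shift-reduce conflict.
I8 contains reduce item [B → num .] and shift item [S → ; num . num] — shift-reduce conflict.

Answer: Yes — I0: [S → .] vs [B → . ;]; I1: [B → ; .] vs [B → . ;]; I2: [S → B .] vs [B → . ;]; I5: [B → ; .] vs [B → . ;]; I6: [B → B B .] vs [B → . ;]; I7: [B → ; B .] vs [B → . ;]; I8: [B → num .] vs [S → ; num . num]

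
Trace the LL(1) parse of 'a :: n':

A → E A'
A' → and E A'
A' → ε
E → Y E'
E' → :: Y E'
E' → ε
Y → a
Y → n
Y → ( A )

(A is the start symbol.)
Stack is shown with the top on the left.

Stack         Input     Action
------------------------------
A $           a :: n $  output A → E A'
E A' $        a :: n $  output E → Y E'
Y E' A' $     a :: n $  output Y → a
a E' A' $     a :: n $  match 'a'
E' A' $       :: n $    output E' → :: Y E'
:: Y E' A' $  :: n $    match '::'
Y E' A' $     n $       output Y → n
n E' A' $     n $       match 'n'
E' A' $       $         output E' → ε
A' $          $         output A' → ε
$             $         accept

The string is accepted.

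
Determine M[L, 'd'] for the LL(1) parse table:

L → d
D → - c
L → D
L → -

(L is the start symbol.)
L → d

To find M[L, 'd'], we find productions for L where 'd' is in the predict set (PREDICT(N → α) = (FIRST(α) \ {ε}) ∪ (FOLLOW(N) if α ⇒* ε)).

Relevant sets:
  FIRST(D) = { '-' }

L → d: PREDICT = { 'd' }
  'd' is in predict set, so this production goes in M[L, 'd']
L → D: PREDICT = { '-' }
L → -: PREDICT = { '-' }

M[L, 'd'] = L → d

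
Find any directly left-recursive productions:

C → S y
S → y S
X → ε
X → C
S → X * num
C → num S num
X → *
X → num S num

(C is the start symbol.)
Direct left recursion occurs when N → N α for some non-terminal N (the right-hand side begins with the left-hand side itself).

C → S y: starts with S
S → y S: starts with y
X → ε: starts with ε
X → C: starts with C
S → X * num: starts with X
C → num S num: starts with num
X → *: starts with '*'
X → num S num: starts with num

No direct left recursion found.

Answer: No direct left recursion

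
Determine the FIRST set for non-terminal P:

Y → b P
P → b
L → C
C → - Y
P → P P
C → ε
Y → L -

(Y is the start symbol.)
From P → b:
  - b is a terminal: add 'b' and stop
From P → P P:
  - P is the symbol being defined: contributes nothing new
    P is not nullable, so stop

Collecting: FIRST(P) = { 'b' }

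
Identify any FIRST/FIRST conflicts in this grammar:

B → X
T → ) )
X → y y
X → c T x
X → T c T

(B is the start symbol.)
No FIRST/FIRST conflicts.

A FIRST/FIRST conflict occurs when two productions N → α and N → β for the same non-terminal have FIRST(α) ∩ FIRST(β) ≠ ∅ (with ε ∈ FIRST of a nullable right-hand side, so two nullable alternatives also conflict).

FIRST sets of the non-terminals at (or reachable through a nullable prefix from) the front of some alternative:
  FIRST(T) = { ')' }

Productions for X:
  X → y y: FIRST = { 'y' }
  X → c T x: FIRST = { 'c' }
  X → T c T: FIRST = { ')' }
B, T have only one production, so no FIRST/FIRST conflict is possible there.

All alternatives of each non-terminal have pairwise disjoint FIRST sets.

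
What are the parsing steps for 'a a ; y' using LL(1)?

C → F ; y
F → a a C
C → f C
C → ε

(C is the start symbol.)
Stack is shown with the top on the left.

Stack        Input      Action
------------------------------
C $          a a ; y $  output C → F ; y
F ; y $      a a ; y $  output F → a a C
a a C ; y $  a a ; y $  match 'a'
a C ; y $    a ; y $    match 'a'
C ; y $      ; y $      output C → ε
; y $        ; y $      match ';'
y $          y $        match 'y'
$            $          accept

The string is accepted.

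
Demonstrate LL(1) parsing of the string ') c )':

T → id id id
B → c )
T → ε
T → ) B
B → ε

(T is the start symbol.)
LL(1) parsing maintains a stack (initially the start symbol over $) and the input. At each step: if the stack top is a terminal, match it against the current input token; if it is a non-terminal N, replace it with the RHS of M[N, lookahead] (the unique production whose predict set contains the lookahead).

Stack is shown with the top on the left.

Stack  Input    Action
----------------------
T $    ) c ) $  output T → ) B
) B $  ) c ) $  match ')'
B $    c ) $    output B → c )
c ) $  c ) $    match 'c'
) $    ) $      match ')'
$      $        accept

The string is accepted.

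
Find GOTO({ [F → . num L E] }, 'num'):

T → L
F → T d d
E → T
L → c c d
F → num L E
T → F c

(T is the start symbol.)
{ [F → num . L E], [L → . c c d] }

GOTO(I, 'num') = CLOSURE({ [A → αX.β] : [A → α.Xβ] ∈ I, X = 'num' })

Items with dot before 'num', with the dot advanced:
  [F → . num L E] → [F → num . L E]
Closure of the advanced items:
  [F → num . L E] has the dot before L: add [L → . c c d]

GOTO = { [F → num . L E], [L → . c c d] }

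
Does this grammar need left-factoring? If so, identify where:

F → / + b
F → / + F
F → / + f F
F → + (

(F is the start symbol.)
Left-factoring is needed when two productions for the same non-terminal
share a common prefix on the right-hand side.

Productions for F:
  F → / + b
  F → / + F
  F → / + f F
  F → + (

Found common prefix '/ +' in productions for F

Answer: Yes, F has productions with common prefix '/ +'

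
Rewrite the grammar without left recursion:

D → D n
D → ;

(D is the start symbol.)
D → ; D'
D' → n D'
D' → ε

D is directly left-recursive. The standard transformation for
  A → A α₁ | ... | A α_m | β₁ | ... | β_n
is
  A  → β₁ A' | ... | β_n A'
  A' → α₁ A' | ... | α_m A' | ε

D → ; becomes D → ; D'
D → D n becomes D' → n D'
Add D' → ε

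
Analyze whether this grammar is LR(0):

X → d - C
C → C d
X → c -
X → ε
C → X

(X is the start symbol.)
A grammar is LR(0) if no state in the canonical LR(0) collection has:
  - both a shift item (dot before a terminal) and a complete item (shift-reduce conflict), or
  - two or more complete items (reduce-reduce conflict; the accept item [X' → X .] counts as a complete item here).

Augment with X' → X and build the canonical LR(0) collection (I0 = CLOSURE({[X' → . X]}), then GOTO on every symbol after a dot until no new states appear). It has 9 states:
  I0: { [X → . c -], [X → . d - C], [X → .], [X' → . X] }  — shift, reduce
  I1: { [X' → X .] }  — accept
  I2: { [X → c . -] }  — shift
  I3: { [X → d . - C] }  — shift
  I4: { [C → . C d], [C → . X], [X → . c -], [X → . d - C], [X → .], [X → d - . C] }  — shift, reduce
  I5: { [C → C . d], [X → d - C .] }  — shift, reduce
  I6: { [C → X .] }  — reduce
  I7: { [C → C d .] }  — reduce
  I8: { [X → c - .] }  — reduce

Conflict in state I0:
  Shift-reduce conflict between [X → .] and [X → . c -]
So the grammar is NOT LR(0).

Answer: No. Shift-reduce conflict between [X → .] and [X → . c -]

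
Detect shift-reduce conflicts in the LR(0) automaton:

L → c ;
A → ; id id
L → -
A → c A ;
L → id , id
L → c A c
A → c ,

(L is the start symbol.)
Yes — I7: [L → c ; .] vs [A → ; . id id]

A shift-reduce conflict occurs when an LR(0) state has both:
  - a complete (reduce) item [A → α .] (dot at the end), and
  - a shift item [B → β . c γ] (dot before a terminal).

Augment with L' → L and build the canonical LR(0) collection (I0 = CLOSURE({[L' → . L]}), then GOTO on every symbol after a dot until no new states appear). It has 17 states:
  I0: { [L → . -], [L → . c ;], [L → . c A c], [L → . id , id], [L' → . L] }  — shift
  I1: { [L → - .] }  — reduce
  I2: { [L' → L .] }  — accept
  I3: { [A → . ; id id], [A → . c ,], [A → . c A ;], [L → c . ;], [L → c . A c] }  — shift
  I4: { [L → id . , id] }  — shift
  I5: { [L → id , . id] }  — shift
  I6: { [L → id , id .] }  — reduce
  I7: { [A → ; . id id], [L → c ; .] }  — shift, reduce
  I8: { [L → c A . c] }  — shift
  I9: { [A → . ; id id], [A → . c ,], [A → . c A ;], [A → c . ,], [A → c . A ;] }  — shift
  I10: { [A → c , .] }  — reduce
  I11: { [A → ; . id id] }  — shift
  I12: { [A → c A . ;] }  — shift
  I13: { [A → c A ; .] }  — reduce
  I14: { [A → ; id . id] }  — shift
  I15: { [A → ; id id .] }  — reduce
  I16: { [L → c A c .] }  — reduce

I7 contains reduce item [L → c ; .] and shift item [A → ; . id id] — shift-reduce conflict.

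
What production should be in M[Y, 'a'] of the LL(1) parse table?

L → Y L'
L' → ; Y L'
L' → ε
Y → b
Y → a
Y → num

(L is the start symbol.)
To find M[Y, 'a'], we find productions for Y where 'a' is in the predict set (PREDICT(N → α) = (FIRST(α) \ {ε}) ∪ (FOLLOW(N) if α ⇒* ε)).

Y → b: PREDICT = { 'b' }
Y → a: PREDICT = { 'a' }
  'a' is in predict set, so this production goes in M[Y, 'a']
Y → num: PREDICT = { 'num' }

M[Y, 'a'] = Y → a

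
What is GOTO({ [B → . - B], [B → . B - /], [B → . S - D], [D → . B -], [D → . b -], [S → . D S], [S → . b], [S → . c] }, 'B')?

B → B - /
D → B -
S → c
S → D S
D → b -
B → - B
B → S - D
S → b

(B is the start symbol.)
GOTO(I, 'B') = CLOSURE({ [A → αX.β] : [A → α.Xβ] ∈ I, X = 'B' })

Items with dot before 'B', with the dot advanced:
  [B → . B - /] → [B → B . - /]
  [D → . B -] → [D → B . -]
Closure adds nothing (no advanced item has the dot before a non-terminal).

GOTO = { [B → B . - /], [D → B . -] }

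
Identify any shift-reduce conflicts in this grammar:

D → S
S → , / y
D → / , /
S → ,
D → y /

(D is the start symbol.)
Augment with D' → D and build the canonical LR(0) collection (I0 = CLOSURE({[D' → . D]}), then GOTO on every symbol after a dot until no new states appear). It has 11 states:
  I0: { [D → . / , /], [D → . S], [D → . y /], [D' → . D], [S → . , / y], [S → . ,] }  — shift
  I1: { [S → , . / y], [S → , .] }  — shift, reduce
  I2: { [D → / . , /] }  — shift
  I3: { [D' → D .] }  — accept
  I4: { [D → S .] }  — reduce
  I5: { [D → y . /] }  — shift
  I6: { [D → y / .] }  — reduce
  I7: { [D → / , . /] }  — shift
  I8: { [D → / , / .] }  — reduce
  I9: { [S → , / . y] }  — shift
  I10: { [S → , / y .] }  — reduce

I1 contains reduce item [S → , .] and shift item [S → , . / y] — shift-reduce conflict.

Answer: Yes — I1: [S → , .] vs [S → , . / y]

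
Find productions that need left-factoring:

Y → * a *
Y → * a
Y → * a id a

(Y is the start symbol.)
Left-factoring is needed when two productions for the same non-terminal
share a common prefix on the right-hand side.

Productions for Y:
  Y → * a *
  Y → * a
  Y → * a id a

Found common prefix '* a' in productions for Y

Answer: Yes, Y has productions with common prefix '* a'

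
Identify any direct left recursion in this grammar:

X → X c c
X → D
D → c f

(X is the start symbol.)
X → X c c: LEFT RECURSIVE (starts with X)
X → D: starts with D
D → c f: starts with c

The grammar has direct left recursion on: X.

Answer: Yes, X is left-recursive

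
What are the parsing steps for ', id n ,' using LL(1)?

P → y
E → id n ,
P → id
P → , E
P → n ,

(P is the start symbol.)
LL(1) parsing maintains a stack (initially the start symbol over $) and the input. At each step: if the stack top is a terminal, match it against the current input token; if it is a non-terminal N, replace it with the RHS of M[N, lookahead] (the unique production whose predict set contains the lookahead).

Stack is shown with the top on the left.

Stack     Input       Action
----------------------------
P $       , id n , $  output P → , E
, E $     , id n , $  match ','
E $       id n , $    output E → id n ,
id n , $  id n , $    match 'id'
n , $     n , $       match 'n'
, $       , $         match ','
$         $           accept

The string is accepted.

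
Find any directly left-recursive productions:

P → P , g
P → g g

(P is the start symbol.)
Yes, P is left-recursive

Direct left recursion occurs when N → N α for some non-terminal N (the right-hand side begins with the left-hand side itself).

P → P , g: LEFT RECURSIVE (starts with P)
P → g g: starts with g

The grammar has direct left recursion on: P.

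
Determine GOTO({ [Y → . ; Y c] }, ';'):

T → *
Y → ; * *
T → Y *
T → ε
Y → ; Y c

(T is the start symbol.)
{ [Y → . ; * *], [Y → . ; Y c], [Y → ; . Y c] }

GOTO(I, ';') = CLOSURE({ [A → αX.β] : [A → α.Xβ] ∈ I, X = ';' })

Items with dot before ';', with the dot advanced:
  [Y → . ; Y c] → [Y → ; . Y c]
Closure of the advanced items:
  [Y → ; . Y c] has the dot before Y: add [Y → . ; * *], [Y → . ; Y c]

GOTO = { [Y → . ; * *], [Y → . ; Y c], [Y → ; . Y c] }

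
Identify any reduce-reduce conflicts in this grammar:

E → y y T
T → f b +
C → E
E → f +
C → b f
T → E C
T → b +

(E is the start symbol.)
No reduce-reduce conflicts

A reduce-reduce conflict occurs when an LR(0) state has two complete items [A → α .] and [B → β .] — both call for a reduction, and with no lookahead the parser cannot choose between them.

Augment with E' → E and build the canonical LR(0) collection (I0 = CLOSURE({[E' → . E]}), then GOTO on every symbol after a dot until no new states appear). It has 17 states:
  I0: { [E → . f +], [E → . y y T], [E' → . E] }  — shift
  I1: { [E' → E .] }  — accept
  I2: { [E → f . +] }  — shift
  I3: { [E → y . y T] }  — shift
  I4: { [E → . f +], [E → . y y T], [E → y y . T], [T → . E C], [T → . b +], [T → . f b +] }  — shift
  I5: { [C → . E], [C → . b f], [E → . f +], [E → . y y T], [T → E . C] }  — shift
  I6: { [E → y y T .] }  — reduce
  I7: { [T → b . +] }  — shift
  I8: { [E → f . +], [T → f . b +] }  — shift
  I9: { [E → f + .] }  — reduce
  I10: { [T → f b . +] }  — shift
  I11: { [T → f b + .] }  — reduce
  I12: { [T → b + .] }  — reduce
  I13: { [T → E C .] }  — reduce
  I14: { [C → E .] }  — reduce
  I15: { [C → b . f] }  — shift
  I16: { [C → b f .] }  — reduce

No state contains more than one complete item.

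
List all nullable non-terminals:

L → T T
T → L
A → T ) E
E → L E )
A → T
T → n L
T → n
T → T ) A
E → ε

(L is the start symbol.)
{ 'E' }

ε-productions: E → ε
So E is immediately nullable.
No further non-terminal can be added: every production for the remaining non-terminals contains a terminal or a non-nullable non-terminal.
Nullable = { 'E' }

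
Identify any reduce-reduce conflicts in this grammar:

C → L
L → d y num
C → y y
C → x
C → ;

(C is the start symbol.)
No reduce-reduce conflicts

Augment with C' → C and build the canonical LR(0) collection (I0 = CLOSURE({[C' → . C]}), then GOTO on every symbol after a dot until no new states appear). It has 10 states:
  I0: { [C → . ;], [C → . L], [C → . x], [C → . y y], [C' → . C], [L → . d y num] }  — shift
  I1: { [C → ; .] }  — reduce
  I2: { [C' → C .] }  — accept
  I3: { [C → L .] }  — reduce
  I4: { [L → d . y num] }  — shift
  I5: { [C → x .] }  — reduce
  I6: { [C → y . y] }  — shift
  I7: { [C → y y .] }  — reduce
  I8: { [L → d y . num] }  — shift
  I9: { [L → d y num .] }  — reduce

No state contains more than one complete item.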